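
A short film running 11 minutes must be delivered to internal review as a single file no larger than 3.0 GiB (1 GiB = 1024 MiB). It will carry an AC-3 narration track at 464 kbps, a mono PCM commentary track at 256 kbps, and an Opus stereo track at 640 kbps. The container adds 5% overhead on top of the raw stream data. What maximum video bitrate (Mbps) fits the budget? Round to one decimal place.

35.8 Mbps

Budget: 3.0 GiB = 25769.8 Mb.
Stream payload after overhead: 25769.8 / 1.05 = 24542.7 Mb.
11 min = 660 s
Total bitrate budget: 24542.7 Mb / 660 s = 37.186 Mbps.
Audio total: 464 + 256 + 640 = 1360 kbps = 1.360 Mbps.
Video: 37.186 − 1.360 = 35.826 Mbps.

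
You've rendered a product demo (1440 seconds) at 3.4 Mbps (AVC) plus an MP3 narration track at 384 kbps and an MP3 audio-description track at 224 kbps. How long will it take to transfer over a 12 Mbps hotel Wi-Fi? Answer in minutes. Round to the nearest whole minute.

Audio total: 384 + 224 = 608 kbps = 0.608 Mbps.
Total bitrate: 4.008 Mbps.
File: 4.008 Mbps × 1440 s = 5771.5 Mb.
At 12 Mbps: 5771.5 / 12 = 481.0 s ≈ 8.02 minutes.

8 minutes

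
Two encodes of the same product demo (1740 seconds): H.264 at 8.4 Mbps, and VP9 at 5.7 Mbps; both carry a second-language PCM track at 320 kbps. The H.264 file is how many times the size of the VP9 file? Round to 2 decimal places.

1.45

Audio: 320 kbps = 0.320 Mbps.
H.264: 8.720 Mbps × 1740 s = 15172.8 Mb = 1.897 GB.
VP9: 6.020 Mbps × 1740 s = 10474.8 Mb = 1.309 GB.
Ratio: 1.897 / 1.309 = 1.449.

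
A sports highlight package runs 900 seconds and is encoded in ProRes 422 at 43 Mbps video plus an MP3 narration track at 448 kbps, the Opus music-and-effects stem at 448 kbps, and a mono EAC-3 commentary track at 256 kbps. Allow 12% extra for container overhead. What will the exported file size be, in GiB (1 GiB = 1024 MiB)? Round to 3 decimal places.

Audio total: 448 + 448 + 256 = 1152 kbps = 1.152 Mbps.
Total bitrate: 43 + 1.152 = 44.152 Mbps.
Stream data: 44.152 Mbps × 900 s = 39736.8 Mb.
With 12% container overhead: ×1.12.
44,505 Mb = 5,563,152,000 bytes ÷ 1,073,741,824 = 5.181 GiB.

5.181 GiB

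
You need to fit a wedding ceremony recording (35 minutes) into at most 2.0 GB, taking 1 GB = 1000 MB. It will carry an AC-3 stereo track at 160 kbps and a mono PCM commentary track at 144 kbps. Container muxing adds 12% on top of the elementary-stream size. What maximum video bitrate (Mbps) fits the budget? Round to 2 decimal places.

6.50 Mbps

Budget: 2.0 GB = 16000.0 Mb.
Stream payload after overhead: 16000.0 / 1.12 = 14285.7 Mb.
35 min = 2100 s
Total bitrate budget: 14285.7 Mb / 2100 s = 6.803 Mbps.
Audio total: 160 + 144 = 304 kbps = 0.304 Mbps.
Video: 6.803 − 0.304 = 6.499 Mbps.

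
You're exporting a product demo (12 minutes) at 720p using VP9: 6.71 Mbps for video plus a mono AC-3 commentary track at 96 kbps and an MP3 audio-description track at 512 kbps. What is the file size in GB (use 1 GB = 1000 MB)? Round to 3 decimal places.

12 min = 720 s
Audio total: 96 + 512 = 608 kbps = 0.608 Mbps.
Total bitrate: 6.71 + 0.608 = 7.318 Mbps.
Stream data: 7.318 Mbps × 720 s = 5269.0 Mb.
5,269 Mb ÷ 8 = 658.6 MB → 0.6586 GB.

0.659 GB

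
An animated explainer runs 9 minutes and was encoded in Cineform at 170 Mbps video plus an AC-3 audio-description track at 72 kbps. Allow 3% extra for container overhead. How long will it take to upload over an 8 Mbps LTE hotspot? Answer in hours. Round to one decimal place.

3.3 hours

9 min = 540 s
Audio: 72 kbps = 0.072 Mbps.
Total bitrate: 170.072 Mbps.
File: 170.072 Mbps × 540 s = 91838.9 Mb.
With 3% container overhead: ×1.03. → 94594.0 Mb.
At 8 Mbps: 94594.0 / 8 = 11824.3 s ≈ 3.28 hours.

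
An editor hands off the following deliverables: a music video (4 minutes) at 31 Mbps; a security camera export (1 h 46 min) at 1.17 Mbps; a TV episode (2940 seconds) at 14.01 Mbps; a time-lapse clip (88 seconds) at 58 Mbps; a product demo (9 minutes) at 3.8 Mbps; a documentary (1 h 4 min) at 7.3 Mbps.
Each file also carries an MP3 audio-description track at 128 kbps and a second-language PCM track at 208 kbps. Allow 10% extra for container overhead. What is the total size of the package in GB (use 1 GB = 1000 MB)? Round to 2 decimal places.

13.20 GB

Audio total: 128 + 208 = 336 kbps = 0.336 Mbps.
music video: 31.336 Mbps × 240 s × 1.10 = 8272.7 Mb
security camera export: 1.506 Mbps × 6360 s × 1.10 = 10536.0 Mb
TV episode: 14.346 Mbps × 2940 s × 1.10 = 46395.0 Mb
time-lapse clip: 58.336 Mbps × 88 s × 1.10 = 5646.9 Mb
product demo: 4.136 Mbps × 540 s × 1.10 = 2456.8 Mb
documentary: 7.636 Mbps × 3840 s × 1.10 = 32254.5 Mb
Total: 105561.8 Mb = 13195.2 MB.
= 13.20 GB.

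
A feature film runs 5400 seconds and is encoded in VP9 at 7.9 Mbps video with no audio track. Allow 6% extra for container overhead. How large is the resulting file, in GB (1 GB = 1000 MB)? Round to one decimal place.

5.7 GB

Total bitrate: 7.9 Mbps.
Stream data: 7.900 Mbps × 5400 s = 42660.0 Mb.
With 6% container overhead: ×1.06.
45,220 Mb ÷ 8 = 5,652 MB → 5.652 GB.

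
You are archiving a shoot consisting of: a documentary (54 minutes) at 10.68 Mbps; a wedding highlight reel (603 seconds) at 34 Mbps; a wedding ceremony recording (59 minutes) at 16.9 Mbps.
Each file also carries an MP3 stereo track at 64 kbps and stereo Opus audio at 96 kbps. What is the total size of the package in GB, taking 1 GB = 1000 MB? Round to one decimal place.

14.5 GB

Audio total: 64 + 96 = 160 kbps = 0.160 Mbps.
documentary: 10.840 Mbps × 3240 s = 35121.6 Mb
wedding highlight reel: 34.160 Mbps × 603 s = 20598.5 Mb
wedding ceremony recording: 17.060 Mbps × 3540 s = 60392.4 Mb
Total: 116112.5 Mb = 14514.1 MB.
= 14.51 GB.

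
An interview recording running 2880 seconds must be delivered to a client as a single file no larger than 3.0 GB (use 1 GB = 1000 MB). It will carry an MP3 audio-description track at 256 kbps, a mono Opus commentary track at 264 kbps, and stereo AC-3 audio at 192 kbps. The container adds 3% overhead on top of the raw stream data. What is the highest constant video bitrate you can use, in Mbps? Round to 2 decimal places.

7.38 Mbps

Budget: 3.0 GB = 24000.0 Mb.
Stream payload after overhead: 24000.0 / 1.03 = 23301.0 Mb.
Total bitrate budget: 23301.0 Mb / 2880 s = 8.091 Mbps.
Audio total: 256 + 264 + 192 = 712 kbps = 0.712 Mbps.
Video: 8.091 − 0.712 = 7.379 Mbps.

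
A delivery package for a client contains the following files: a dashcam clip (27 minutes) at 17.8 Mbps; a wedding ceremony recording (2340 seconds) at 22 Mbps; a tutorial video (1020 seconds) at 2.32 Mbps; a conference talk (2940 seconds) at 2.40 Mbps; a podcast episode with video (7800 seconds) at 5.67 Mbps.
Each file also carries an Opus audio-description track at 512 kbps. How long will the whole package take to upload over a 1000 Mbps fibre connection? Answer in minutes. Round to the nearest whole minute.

2 minutes

Audio: 512 kbps = 0.512 Mbps.
dashcam clip: 18.312 Mbps × 1620 s = 29665.4 Mb
wedding ceremony recording: 22.512 Mbps × 2340 s = 52678.1 Mb
tutorial video: 2.832 Mbps × 1020 s = 2888.6 Mb
conference talk: 2.912 Mbps × 2940 s = 8561.3 Mb
podcast episode with video: 6.182 Mbps × 7800 s = 48219.6 Mb
Total: 142013.0 Mb = 17751.6 MB.
At 1000 Mbps: 142013.0 / 1000 = 142 s ≈ 2.37 minutes.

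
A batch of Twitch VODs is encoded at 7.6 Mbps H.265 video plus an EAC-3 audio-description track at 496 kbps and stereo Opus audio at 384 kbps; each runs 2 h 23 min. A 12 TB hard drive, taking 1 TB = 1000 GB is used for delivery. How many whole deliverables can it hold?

1319

2 h 23 min = 143 min = 8580 s
Audio total: 496 + 384 = 880 kbps = 0.880 Mbps.
Total bitrate: 8.480 Mbps.
Per item: 8.480 Mbps × 8580 s = 72,758 Mb = 9,095 MB.
Capacity: 12 TB = 96,000,000 Mb; 1319.44 items → 1319 complete.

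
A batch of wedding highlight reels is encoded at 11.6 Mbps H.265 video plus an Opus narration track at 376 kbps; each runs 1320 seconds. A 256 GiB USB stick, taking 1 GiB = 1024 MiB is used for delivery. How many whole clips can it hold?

139

Audio: 376 kbps = 0.376 Mbps.
Total bitrate: 11.976 Mbps.
Per item: 11.976 Mbps × 1320 s = 15,808 Mb = 1,976 MB.
Capacity: 256 GiB = 2,199,023 Mb; 139.11 items → 139 complete.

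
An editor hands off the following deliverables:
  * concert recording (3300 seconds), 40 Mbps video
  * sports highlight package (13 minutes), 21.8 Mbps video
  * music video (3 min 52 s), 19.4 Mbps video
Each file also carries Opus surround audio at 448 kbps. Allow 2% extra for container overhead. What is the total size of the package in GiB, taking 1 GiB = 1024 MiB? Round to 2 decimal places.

18.46 GiB

Audio: 448 kbps = 0.448 Mbps.
concert recording: 40.448 Mbps × 3300 s × 1.02 = 136148.0 Mb
sports highlight package: 22.248 Mbps × 780 s × 1.02 = 17700.5 Mb
music video: 19.848 Mbps × 232 s × 1.02 = 4696.8 Mb
Total: 158545.3 Mb = 19818.2 MB.
= 18.46 GiB.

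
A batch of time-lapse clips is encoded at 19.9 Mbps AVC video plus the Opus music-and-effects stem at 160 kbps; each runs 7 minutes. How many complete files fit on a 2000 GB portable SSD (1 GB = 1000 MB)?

7 min = 420 s
Audio: 160 kbps = 0.160 Mbps.
Total bitrate: 20.060 Mbps.
Per item: 20.060 Mbps × 420 s = 8,425 Mb = 1,053 MB.
Capacity: 2000 GB = 16,000,000 Mb; 1899.06 items → 1899 complete.

1899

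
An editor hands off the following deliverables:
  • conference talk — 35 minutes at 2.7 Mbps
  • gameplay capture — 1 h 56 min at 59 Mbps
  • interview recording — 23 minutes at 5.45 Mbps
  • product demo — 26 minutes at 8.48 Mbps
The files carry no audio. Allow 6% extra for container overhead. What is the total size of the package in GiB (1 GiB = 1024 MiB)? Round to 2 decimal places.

conference talk: 2.700 Mbps × 2100 s × 1.06 = 6010.2 Mb
gameplay capture: 59.000 Mbps × 6960 s × 1.06 = 435278.4 Mb
interview recording: 5.450 Mbps × 1380 s × 1.06 = 7972.3 Mb
product demo: 8.480 Mbps × 1560 s × 1.06 = 14022.5 Mb
Total: 463283.4 Mb = 57910.4 MB.
= 53.93 GiB.

53.93 GiB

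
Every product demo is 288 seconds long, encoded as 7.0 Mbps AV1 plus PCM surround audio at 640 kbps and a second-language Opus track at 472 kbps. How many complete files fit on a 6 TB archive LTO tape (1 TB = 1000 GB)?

Audio total: 640 + 472 = 1112 kbps = 1.112 Mbps.
Total bitrate: 8.112 Mbps.
Per item: 8.112 Mbps × 288 s = 2,336 Mb = 292.0 MB.
Capacity: 6 TB = 48,000,000 Mb; 20545.69 items → 20545 complete.

20545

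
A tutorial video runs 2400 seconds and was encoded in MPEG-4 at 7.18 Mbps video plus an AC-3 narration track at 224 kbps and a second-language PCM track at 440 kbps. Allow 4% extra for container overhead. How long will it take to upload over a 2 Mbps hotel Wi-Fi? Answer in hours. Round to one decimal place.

Audio total: 224 + 440 = 664 kbps = 0.664 Mbps.
Total bitrate: 7.844 Mbps.
File: 7.844 Mbps × 2400 s = 18825.6 Mb.
With 4% container overhead: ×1.04. → 19578.6 Mb.
At 2 Mbps: 19578.6 / 2 = 9789.3 s ≈ 2.72 hours.

2.7 hours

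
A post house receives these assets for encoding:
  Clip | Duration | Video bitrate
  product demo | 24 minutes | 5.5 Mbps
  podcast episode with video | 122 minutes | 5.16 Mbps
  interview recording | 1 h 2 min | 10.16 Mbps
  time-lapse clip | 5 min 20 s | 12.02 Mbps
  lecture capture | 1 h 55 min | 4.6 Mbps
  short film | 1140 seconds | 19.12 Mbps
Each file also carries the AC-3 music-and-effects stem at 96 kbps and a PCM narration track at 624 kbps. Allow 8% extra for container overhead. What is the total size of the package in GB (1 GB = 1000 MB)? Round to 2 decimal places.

21.04 GB

Audio total: 96 + 624 = 720 kbps = 0.720 Mbps.
product demo: 6.220 Mbps × 1440 s × 1.08 = 9673.3 Mb
podcast episode with video: 5.880 Mbps × 7320 s × 1.08 = 46484.9 Mb
interview recording: 10.880 Mbps × 3720 s × 1.08 = 43711.5 Mb
time-lapse clip: 12.740 Mbps × 320 s × 1.08 = 4402.9 Mb
lecture capture: 5.320 Mbps × 6900 s × 1.08 = 39644.6 Mb
short film: 19.840 Mbps × 1140 s × 1.08 = 24427.0 Mb
Total: 168344.4 Mb = 21043.0 MB.
= 21.04 GB.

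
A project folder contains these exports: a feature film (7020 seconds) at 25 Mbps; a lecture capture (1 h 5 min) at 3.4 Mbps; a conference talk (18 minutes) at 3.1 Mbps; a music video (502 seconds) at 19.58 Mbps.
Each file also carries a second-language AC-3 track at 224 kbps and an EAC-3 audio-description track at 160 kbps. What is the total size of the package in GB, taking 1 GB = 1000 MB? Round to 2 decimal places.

Audio total: 224 + 160 = 384 kbps = 0.384 Mbps.
feature film: 25.384 Mbps × 7020 s = 178195.7 Mb
lecture capture: 3.784 Mbps × 3900 s = 14757.6 Mb
conference talk: 3.484 Mbps × 1080 s = 3762.7 Mb
music video: 19.964 Mbps × 502 s = 10021.9 Mb
Total: 206737.9 Mb = 25842.2 MB.
= 25.84 GB.

25.84 GB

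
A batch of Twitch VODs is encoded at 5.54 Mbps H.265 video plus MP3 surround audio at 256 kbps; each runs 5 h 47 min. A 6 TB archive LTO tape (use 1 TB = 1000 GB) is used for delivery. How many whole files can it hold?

397

5 h 47 min = 347 min = 20820 s
Audio: 256 kbps = 0.256 Mbps.
Total bitrate: 5.796 Mbps.
Per item: 5.796 Mbps × 20820 s = 120,673 Mb = 15,084 MB.
Capacity: 6 TB = 48,000,000 Mb; 397.77 items → 397 complete.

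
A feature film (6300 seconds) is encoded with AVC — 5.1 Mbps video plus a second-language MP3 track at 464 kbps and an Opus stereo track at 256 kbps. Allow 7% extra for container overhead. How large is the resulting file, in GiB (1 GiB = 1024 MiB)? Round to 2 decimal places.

Audio total: 464 + 256 = 720 kbps = 0.720 Mbps.
Total bitrate: 5.1 + 0.720 = 5.820 Mbps.
Stream data: 5.820 Mbps × 6300 s = 36666.0 Mb.
With 7% container overhead: ×1.07.
39,233 Mb = 4,904,077,500 bytes ÷ 1,073,741,824 = 4.567 GiB.

4.57 GiB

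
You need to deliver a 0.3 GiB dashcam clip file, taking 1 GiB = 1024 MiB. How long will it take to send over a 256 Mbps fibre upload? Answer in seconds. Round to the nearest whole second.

File: 0.3 GiB = 2577.0 Mb.
At 256 Mbps: 2577.0 / 256 = 10.1 s ≈ 10.1 seconds.

10 seconds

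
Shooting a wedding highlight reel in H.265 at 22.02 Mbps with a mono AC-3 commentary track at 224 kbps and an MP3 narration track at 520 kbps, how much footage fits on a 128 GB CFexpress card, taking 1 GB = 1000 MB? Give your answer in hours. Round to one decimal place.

Audio total: 224 + 520 = 744 kbps = 0.744 Mbps.
Total bitrate: 22.02 + 0.744 = 22.764 Mbps.
Capacity: 128 GB = 1,024,000 Mb.
Recording time: 1,024,000 / 22.764 = 44,983 s ≈ 12.5 hours.

12.5 hours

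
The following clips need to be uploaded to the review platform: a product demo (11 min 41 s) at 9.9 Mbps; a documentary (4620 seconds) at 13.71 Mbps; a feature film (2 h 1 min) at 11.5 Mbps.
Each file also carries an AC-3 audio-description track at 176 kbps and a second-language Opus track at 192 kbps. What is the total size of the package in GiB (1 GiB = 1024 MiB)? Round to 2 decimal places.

Audio total: 176 + 192 = 368 kbps = 0.368 Mbps.
product demo: 10.268 Mbps × 701 s = 7197.9 Mb
documentary: 14.078 Mbps × 4620 s = 65040.4 Mb
feature film: 11.868 Mbps × 7260 s = 86161.7 Mb
Total: 158399.9 Mb = 19800.0 MB.
= 18.44 GiB.

18.44 GiB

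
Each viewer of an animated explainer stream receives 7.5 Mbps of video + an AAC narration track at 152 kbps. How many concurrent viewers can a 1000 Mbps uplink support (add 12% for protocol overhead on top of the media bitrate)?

Audio: 152 kbps = 0.152 Mbps.
Per-viewer media rate: 7.652 Mbps.
On the wire with 12% overhead: 8.570 Mbps.
1000 Mbps = 1,000 Mbps; 1,000 / 8.570 = 116.68 → 116 viewers.

116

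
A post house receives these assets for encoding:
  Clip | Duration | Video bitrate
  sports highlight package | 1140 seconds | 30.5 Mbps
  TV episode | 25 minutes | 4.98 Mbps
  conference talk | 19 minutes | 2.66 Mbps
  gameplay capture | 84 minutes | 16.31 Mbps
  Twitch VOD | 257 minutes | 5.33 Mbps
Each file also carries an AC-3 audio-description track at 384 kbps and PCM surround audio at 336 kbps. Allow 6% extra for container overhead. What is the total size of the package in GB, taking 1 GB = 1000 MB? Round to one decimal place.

30.1 GB

Audio total: 384 + 336 = 720 kbps = 0.720 Mbps.
sports highlight package: 31.220 Mbps × 1140 s × 1.06 = 37726.2 Mb
TV episode: 5.700 Mbps × 1500 s × 1.06 = 9063.0 Mb
conference talk: 3.380 Mbps × 1140 s × 1.06 = 4084.4 Mb
gameplay capture: 17.030 Mbps × 5040 s × 1.06 = 90981.1 Mb
Twitch VOD: 6.050 Mbps × 15420 s × 1.06 = 98888.5 Mb
Total: 240743.2 Mb = 30092.9 MB.
= 30.09 GB.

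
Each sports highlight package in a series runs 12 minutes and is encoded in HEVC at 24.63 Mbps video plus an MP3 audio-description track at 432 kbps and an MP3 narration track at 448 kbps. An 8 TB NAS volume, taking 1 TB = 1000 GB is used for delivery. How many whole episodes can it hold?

12 min = 720 s
Audio total: 432 + 448 = 880 kbps = 0.880 Mbps.
Total bitrate: 25.510 Mbps.
Per item: 25.510 Mbps × 720 s = 18,367 Mb = 2,296 MB.
Capacity: 8 TB = 64,000,000 Mb; 3484.47 items → 3484 complete.

3484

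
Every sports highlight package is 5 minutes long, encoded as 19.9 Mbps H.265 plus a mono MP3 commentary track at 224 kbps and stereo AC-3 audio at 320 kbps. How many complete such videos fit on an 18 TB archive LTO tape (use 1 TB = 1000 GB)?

23478

5 min = 300 s
Audio total: 224 + 320 = 544 kbps = 0.544 Mbps.
Total bitrate: 20.444 Mbps.
Per item: 20.444 Mbps × 300 s = 6,133 Mb = 766.6 MB.
Capacity: 18 TB = 144,000,000 Mb; 23478.77 items → 23478 complete.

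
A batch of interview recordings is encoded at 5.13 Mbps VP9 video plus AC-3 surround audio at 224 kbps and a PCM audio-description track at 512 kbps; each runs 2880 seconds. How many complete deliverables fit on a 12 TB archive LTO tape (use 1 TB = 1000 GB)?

Audio total: 224 + 512 = 736 kbps = 0.736 Mbps.
Total bitrate: 5.866 Mbps.
Per item: 5.866 Mbps × 2880 s = 16,894 Mb = 2,112 MB.
Capacity: 12 TB = 96,000,000 Mb; 5682.46 items → 5682 complete.

5682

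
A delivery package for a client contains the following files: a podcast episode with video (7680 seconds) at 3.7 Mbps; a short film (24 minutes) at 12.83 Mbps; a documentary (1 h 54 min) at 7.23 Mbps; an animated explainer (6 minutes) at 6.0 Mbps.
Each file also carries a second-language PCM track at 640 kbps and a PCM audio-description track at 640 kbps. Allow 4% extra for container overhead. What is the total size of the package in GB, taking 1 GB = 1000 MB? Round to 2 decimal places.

Audio total: 640 + 640 = 1280 kbps = 1.280 Mbps.
podcast episode with video: 4.980 Mbps × 7680 s × 1.04 = 39776.3 Mb
short film: 14.110 Mbps × 1440 s × 1.04 = 21131.1 Mb
documentary: 8.510 Mbps × 6840 s × 1.04 = 60536.7 Mb
animated explainer: 7.280 Mbps × 360 s × 1.04 = 2725.6 Mb
Total: 124169.8 Mb = 15521.2 MB.
= 15.52 GB.

15.52 GB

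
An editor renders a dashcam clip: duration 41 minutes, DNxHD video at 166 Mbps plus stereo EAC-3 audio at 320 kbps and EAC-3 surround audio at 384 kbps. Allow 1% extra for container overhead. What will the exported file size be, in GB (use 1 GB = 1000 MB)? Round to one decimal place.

41 min = 2460 s
Audio total: 320 + 384 = 704 kbps = 0.704 Mbps.
Total bitrate: 166 + 0.704 = 166.704 Mbps.
Stream data: 166.704 Mbps × 2460 s = 410091.8 Mb.
With 1% container overhead: ×1.01.
414,193 Mb ÷ 8 = 51,774 MB → 51.77 GB.

51.8 GB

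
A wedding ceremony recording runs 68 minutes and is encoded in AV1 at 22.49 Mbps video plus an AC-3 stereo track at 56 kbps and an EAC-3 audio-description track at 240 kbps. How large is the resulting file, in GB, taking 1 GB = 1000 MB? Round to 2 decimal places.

11.62 GB

68 min = 4080 s
Audio total: 56 + 240 = 296 kbps = 0.296 Mbps.
Total bitrate: 22.49 + 0.296 = 22.786 Mbps.
Stream data: 22.786 Mbps × 4080 s = 92966.9 Mb.
92,967 Mb ÷ 8 = 11,621 MB → 11.62 GB.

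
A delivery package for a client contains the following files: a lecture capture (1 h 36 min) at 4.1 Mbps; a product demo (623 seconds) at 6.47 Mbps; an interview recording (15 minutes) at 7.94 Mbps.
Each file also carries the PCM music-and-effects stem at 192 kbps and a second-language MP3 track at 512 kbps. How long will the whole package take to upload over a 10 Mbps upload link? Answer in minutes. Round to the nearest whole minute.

67 minutes

Audio total: 192 + 512 = 704 kbps = 0.704 Mbps.
lecture capture: 4.804 Mbps × 5760 s = 27671.0 Mb
product demo: 7.174 Mbps × 623 s = 4469.4 Mb
interview recording: 8.644 Mbps × 900 s = 7779.6 Mb
Total: 39920.0 Mb = 4990.0 MB.
At 10 Mbps: 39920.0 / 10 = 3992 s ≈ 66.5 minutes.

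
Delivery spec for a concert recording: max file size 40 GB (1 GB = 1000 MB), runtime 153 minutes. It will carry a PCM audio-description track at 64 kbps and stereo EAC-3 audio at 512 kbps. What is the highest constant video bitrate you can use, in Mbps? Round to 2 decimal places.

Budget: 40 GB = 320000.0 Mb.
153 min = 9180 s
Total bitrate budget: 320000.0 Mb / 9180 s = 34.858 Mbps.
Audio total: 64 + 512 = 576 kbps = 0.576 Mbps.
Video: 34.858 − 0.576 = 34.282 Mbps.

34.28 Mbps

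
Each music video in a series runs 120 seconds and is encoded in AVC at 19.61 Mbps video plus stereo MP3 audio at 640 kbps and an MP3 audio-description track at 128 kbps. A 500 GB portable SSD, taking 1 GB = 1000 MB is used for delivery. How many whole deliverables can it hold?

Audio total: 640 + 128 = 768 kbps = 0.768 Mbps.
Total bitrate: 20.378 Mbps.
Per item: 20.378 Mbps × 120 s = 2,445 Mb = 305.7 MB.
Capacity: 500 GB = 4,000,000 Mb; 1635.75 items → 1635 complete.

1635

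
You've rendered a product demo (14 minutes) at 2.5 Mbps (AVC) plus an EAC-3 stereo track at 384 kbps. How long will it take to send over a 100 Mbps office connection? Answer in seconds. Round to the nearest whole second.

24 seconds

14 min = 840 s
Audio: 384 kbps = 0.384 Mbps.
Total bitrate: 2.884 Mbps.
File: 2.884 Mbps × 840 s = 2422.6 Mb.
At 100 Mbps: 2422.6 / 100 = 24.2 s ≈ 24.2 seconds.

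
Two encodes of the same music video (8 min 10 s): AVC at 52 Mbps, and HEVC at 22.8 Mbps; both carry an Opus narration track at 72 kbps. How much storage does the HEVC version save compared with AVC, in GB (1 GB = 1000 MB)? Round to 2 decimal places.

1.79 GB

8 min 10 s = 490 s
Audio: 72 kbps = 0.072 Mbps.
AVC: 52.072 Mbps × 490 s = 25515.3 Mb = 3.189 GB.
HEVC: 22.872 Mbps × 490 s = 11207.3 Mb = 1.401 GB.
Saving: 3.189 − 1.401 = 1.788 GB.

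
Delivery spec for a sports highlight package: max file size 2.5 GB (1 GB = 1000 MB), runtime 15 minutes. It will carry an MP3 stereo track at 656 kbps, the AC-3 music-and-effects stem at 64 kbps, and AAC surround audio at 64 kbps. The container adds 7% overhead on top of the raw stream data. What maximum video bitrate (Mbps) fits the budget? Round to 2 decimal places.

19.98 Mbps

Budget: 2.5 GB = 20000.0 Mb.
Stream payload after overhead: 20000.0 / 1.07 = 18691.6 Mb.
15 min = 900 s
Total bitrate budget: 18691.6 Mb / 900 s = 20.768 Mbps.
Audio total: 656 + 64 + 64 = 784 kbps = 0.784 Mbps.
Video: 20.768 − 0.784 = 19.984 Mbps.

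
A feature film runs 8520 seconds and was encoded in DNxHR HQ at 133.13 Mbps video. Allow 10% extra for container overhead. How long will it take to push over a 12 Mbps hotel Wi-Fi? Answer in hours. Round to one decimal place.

28.9 hours

File: 133.130 Mbps × 8520 s = 1134267.6 Mb.
With 10% container overhead: ×1.10. → 1247694.4 Mb.
At 12 Mbps: 1247694.4 / 12 = 103974.5 s ≈ 28.9 hours.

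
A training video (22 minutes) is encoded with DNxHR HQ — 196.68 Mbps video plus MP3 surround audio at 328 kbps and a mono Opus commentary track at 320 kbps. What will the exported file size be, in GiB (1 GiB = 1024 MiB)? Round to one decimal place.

30.3 GiB

22 min = 1320 s
Audio total: 328 + 320 = 648 kbps = 0.648 Mbps.
Total bitrate: 196.68 + 0.648 = 197.328 Mbps.
Stream data: 197.328 Mbps × 1320 s = 260473.0 Mb.
260,473 Mb = 32,559,120,000 bytes ÷ 1,073,741,824 = 30.32 GiB.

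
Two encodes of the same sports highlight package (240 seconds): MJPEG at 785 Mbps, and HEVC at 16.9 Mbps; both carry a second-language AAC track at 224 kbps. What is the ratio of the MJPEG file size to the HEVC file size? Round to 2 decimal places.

45.86

Audio: 224 kbps = 0.224 Mbps.
MJPEG: 785.224 Mbps × 240 s = 188453.8 Mb = 23.557 GB.
HEVC: 17.124 Mbps × 240 s = 4109.8 Mb = 0.514 GB.
Ratio: 23.557 / 0.514 = 45.855.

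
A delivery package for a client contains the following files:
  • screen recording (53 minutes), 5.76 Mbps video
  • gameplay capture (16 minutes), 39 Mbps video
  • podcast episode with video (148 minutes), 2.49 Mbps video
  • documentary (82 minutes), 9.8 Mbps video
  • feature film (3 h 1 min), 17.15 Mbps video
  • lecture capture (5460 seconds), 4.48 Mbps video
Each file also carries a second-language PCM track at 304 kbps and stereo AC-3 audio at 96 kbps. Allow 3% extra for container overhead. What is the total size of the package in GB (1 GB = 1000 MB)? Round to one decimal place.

45.1 GB

Audio total: 304 + 96 = 400 kbps = 0.400 Mbps.
screen recording: 6.160 Mbps × 3180 s × 1.03 = 20176.5 Mb
gameplay capture: 39.400 Mbps × 960 s × 1.03 = 38958.7 Mb
podcast episode with video: 2.890 Mbps × 8880 s × 1.03 = 26433.1 Mb
documentary: 10.200 Mbps × 4920 s × 1.03 = 51689.5 Mb
feature film: 17.550 Mbps × 10860 s × 1.03 = 196310.8 Mb
lecture capture: 4.880 Mbps × 5460 s × 1.03 = 27444.1 Mb
Total: 361012.7 Mb = 45126.6 MB.
= 45.13 GB.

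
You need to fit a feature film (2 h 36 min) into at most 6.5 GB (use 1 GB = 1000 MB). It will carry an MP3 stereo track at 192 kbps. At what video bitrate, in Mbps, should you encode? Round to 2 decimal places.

Budget: 6.5 GB = 52000.0 Mb.
2 h 36 min = 156 min = 9360 s
Total bitrate budget: 52000.0 Mb / 9360 s = 5.556 Mbps.
Audio: 192 kbps = 0.192 Mbps.
Video: 5.556 − 0.192 = 5.364 Mbps.

5.36 Mbps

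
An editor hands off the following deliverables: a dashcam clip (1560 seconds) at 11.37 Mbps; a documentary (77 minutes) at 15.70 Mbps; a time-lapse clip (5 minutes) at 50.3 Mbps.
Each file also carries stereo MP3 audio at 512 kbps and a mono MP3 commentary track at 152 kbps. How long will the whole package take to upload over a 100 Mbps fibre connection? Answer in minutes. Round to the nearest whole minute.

Audio total: 512 + 152 = 664 kbps = 0.664 Mbps.
dashcam clip: 12.034 Mbps × 1560 s = 18773.0 Mb
documentary: 16.364 Mbps × 4620 s = 75601.7 Mb
time-lapse clip: 50.964 Mbps × 300 s = 15289.2 Mb
Total: 109663.9 Mb = 13708.0 MB.
At 100 Mbps: 109663.9 / 100 = 1097 s ≈ 18.3 minutes.

18 minutes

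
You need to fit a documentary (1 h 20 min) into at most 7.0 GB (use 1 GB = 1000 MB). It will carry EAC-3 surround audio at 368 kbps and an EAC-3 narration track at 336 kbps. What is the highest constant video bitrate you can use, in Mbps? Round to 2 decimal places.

Budget: 7.0 GB = 56000.0 Mb.
1 h 20 min = 80 min = 4800 s
Total bitrate budget: 56000.0 Mb / 4800 s = 11.667 Mbps.
Audio total: 368 + 336 = 704 kbps = 0.704 Mbps.
Video: 11.667 − 0.704 = 10.963 Mbps.

10.96 Mbps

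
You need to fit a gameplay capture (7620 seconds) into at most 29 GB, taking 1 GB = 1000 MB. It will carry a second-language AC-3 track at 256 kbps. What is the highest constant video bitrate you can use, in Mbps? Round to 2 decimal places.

30.19 Mbps

Budget: 29 GB = 232000.0 Mb.
Total bitrate budget: 232000.0 Mb / 7620 s = 30.446 Mbps.
Audio: 256 kbps = 0.256 Mbps.
Video: 30.446 − 0.256 = 30.190 Mbps.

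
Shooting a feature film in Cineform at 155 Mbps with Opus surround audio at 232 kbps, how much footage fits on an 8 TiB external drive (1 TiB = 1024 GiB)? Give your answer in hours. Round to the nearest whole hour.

Audio: 232 kbps = 0.232 Mbps.
Total bitrate: 155 + 0.232 = 155.232 Mbps.
Capacity: 8 TiB = 70,368,744 Mb.
Recording time: 70,368,744 / 155.232 = 453,313 s ≈ 126 hours.

126 hours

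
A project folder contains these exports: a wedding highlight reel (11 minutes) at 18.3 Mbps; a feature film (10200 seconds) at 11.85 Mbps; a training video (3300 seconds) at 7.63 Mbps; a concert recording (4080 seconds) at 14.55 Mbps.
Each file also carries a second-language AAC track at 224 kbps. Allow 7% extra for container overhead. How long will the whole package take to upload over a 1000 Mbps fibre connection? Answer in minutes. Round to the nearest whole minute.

4 minutes

Audio: 224 kbps = 0.224 Mbps.
wedding highlight reel: 18.524 Mbps × 660 s × 1.07 = 13081.6 Mb
feature film: 12.074 Mbps × 10200 s × 1.07 = 131775.6 Mb
training video: 7.854 Mbps × 3300 s × 1.07 = 27732.5 Mb
concert recording: 14.774 Mbps × 4080 s × 1.07 = 64497.4 Mb
Total: 237087.1 Mb = 29635.9 MB.
At 1000 Mbps: 237087.1 / 1000 = 237 s ≈ 3.95 minutes.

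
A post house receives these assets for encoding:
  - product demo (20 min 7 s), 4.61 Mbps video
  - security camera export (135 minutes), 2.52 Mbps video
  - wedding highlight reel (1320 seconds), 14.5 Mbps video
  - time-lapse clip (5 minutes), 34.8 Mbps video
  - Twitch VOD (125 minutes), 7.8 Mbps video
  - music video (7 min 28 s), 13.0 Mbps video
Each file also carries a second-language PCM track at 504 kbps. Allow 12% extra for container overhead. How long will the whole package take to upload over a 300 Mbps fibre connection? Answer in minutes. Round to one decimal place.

Audio: 504 kbps = 0.504 Mbps.
product demo: 5.114 Mbps × 1207 s × 1.12 = 6913.3 Mb
security camera export: 3.024 Mbps × 8100 s × 1.12 = 27433.7 Mb
wedding highlight reel: 15.004 Mbps × 1320 s × 1.12 = 22181.9 Mb
time-lapse clip: 35.304 Mbps × 300 s × 1.12 = 11862.1 Mb
Twitch VOD: 8.304 Mbps × 7500 s × 1.12 = 69753.6 Mb
music video: 13.504 Mbps × 448 s × 1.12 = 6775.8 Mb
Total: 144920.5 Mb = 18115.1 MB.
At 300 Mbps: 144920.5 / 300 = 483 s ≈ 8.05 minutes.

8.1 minutes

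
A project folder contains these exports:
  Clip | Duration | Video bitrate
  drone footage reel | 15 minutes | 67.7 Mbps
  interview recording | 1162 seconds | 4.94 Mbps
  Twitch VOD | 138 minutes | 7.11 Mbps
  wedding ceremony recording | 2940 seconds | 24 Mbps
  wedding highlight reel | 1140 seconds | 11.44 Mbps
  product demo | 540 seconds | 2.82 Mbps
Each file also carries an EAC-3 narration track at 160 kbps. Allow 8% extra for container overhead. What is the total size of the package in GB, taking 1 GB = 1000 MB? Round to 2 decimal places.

Audio: 160 kbps = 0.160 Mbps.
drone footage reel: 67.860 Mbps × 900 s × 1.08 = 65959.9 Mb
interview recording: 5.100 Mbps × 1162 s × 1.08 = 6400.3 Mb
Twitch VOD: 7.270 Mbps × 8280 s × 1.08 = 65011.2 Mb
wedding ceremony recording: 24.160 Mbps × 2940 s × 1.08 = 76712.8 Mb
wedding highlight reel: 11.600 Mbps × 1140 s × 1.08 = 14281.9 Mb
product demo: 2.980 Mbps × 540 s × 1.08 = 1737.9 Mb
Total: 230104.2 Mb = 28763.0 MB.
= 28.76 GB.

28.76 GB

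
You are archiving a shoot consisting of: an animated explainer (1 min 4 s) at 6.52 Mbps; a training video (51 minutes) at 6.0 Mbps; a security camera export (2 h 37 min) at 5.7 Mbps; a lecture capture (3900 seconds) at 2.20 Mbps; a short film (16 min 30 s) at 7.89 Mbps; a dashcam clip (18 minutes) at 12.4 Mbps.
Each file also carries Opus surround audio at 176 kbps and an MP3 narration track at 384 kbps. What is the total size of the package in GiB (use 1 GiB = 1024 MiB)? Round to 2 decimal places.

Audio total: 176 + 384 = 560 kbps = 0.560 Mbps.
animated explainer: 7.080 Mbps × 64 s = 453.1 Mb
training video: 6.560 Mbps × 3060 s = 20073.6 Mb
security camera export: 6.260 Mbps × 9420 s = 58969.2 Mb
lecture capture: 2.760 Mbps × 3900 s = 10764.0 Mb
short film: 8.450 Mbps × 990 s = 8365.5 Mb
dashcam clip: 12.960 Mbps × 1080 s = 13996.8 Mb
Total: 112622.2 Mb = 14077.8 MB.
= 13.11 GiB.

13.11 GiB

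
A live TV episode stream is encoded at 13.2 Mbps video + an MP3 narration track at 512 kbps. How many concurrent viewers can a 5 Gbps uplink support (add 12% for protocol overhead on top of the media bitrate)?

325

Audio: 512 kbps = 0.512 Mbps.
Per-viewer media rate: 13.712 Mbps.
On the wire with 12% overhead: 15.357 Mbps.
5 Gbps = 5,000 Mbps; 5,000 / 15.357 = 325.58 → 325 viewers.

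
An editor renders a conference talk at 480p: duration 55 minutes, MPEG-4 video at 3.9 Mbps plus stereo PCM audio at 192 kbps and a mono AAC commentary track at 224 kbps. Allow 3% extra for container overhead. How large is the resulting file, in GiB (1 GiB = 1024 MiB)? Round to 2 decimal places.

55 min = 3300 s
Audio total: 192 + 224 = 416 kbps = 0.416 Mbps.
Total bitrate: 3.9 + 0.416 = 4.316 Mbps.
Stream data: 4.316 Mbps × 3300 s = 14242.8 Mb.
With 3% container overhead: ×1.03.
14,670 Mb = 1,833,760,500 bytes ÷ 1,073,741,824 = 1.708 GiB.

1.71 GiB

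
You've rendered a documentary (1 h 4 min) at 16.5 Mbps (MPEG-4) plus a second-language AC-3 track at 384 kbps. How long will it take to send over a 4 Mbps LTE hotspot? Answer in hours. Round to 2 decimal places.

4.50 hours

1 h 4 min = 64 min = 3840 s
Audio: 384 kbps = 0.384 Mbps.
Total bitrate: 16.884 Mbps.
File: 16.884 Mbps × 3840 s = 64834.6 Mb.
At 4 Mbps: 64834.6 / 4 = 16208.6 s ≈ 4.5 hours.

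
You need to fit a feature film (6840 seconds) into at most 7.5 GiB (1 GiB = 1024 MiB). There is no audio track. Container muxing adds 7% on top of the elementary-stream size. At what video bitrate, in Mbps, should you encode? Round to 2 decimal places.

8.80 Mbps

Budget: 7.5 GiB = 64424.5 Mb.
Stream payload after overhead: 64424.5 / 1.07 = 60209.8 Mb.
Total bitrate budget: 60209.8 Mb / 6840 s = 8.803 Mbps.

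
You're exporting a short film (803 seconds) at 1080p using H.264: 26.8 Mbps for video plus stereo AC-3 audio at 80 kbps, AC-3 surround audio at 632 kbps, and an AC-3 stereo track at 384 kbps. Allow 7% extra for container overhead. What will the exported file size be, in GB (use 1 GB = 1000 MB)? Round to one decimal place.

3.0 GB

Audio total: 80 + 632 + 384 = 1096 kbps = 1.096 Mbps.
Total bitrate: 26.8 + 1.096 = 27.896 Mbps.
Stream data: 27.896 Mbps × 803 s = 22400.5 Mb.
With 7% container overhead: ×1.07.
23,969 Mb ÷ 8 = 2,996 MB → 2.996 GB.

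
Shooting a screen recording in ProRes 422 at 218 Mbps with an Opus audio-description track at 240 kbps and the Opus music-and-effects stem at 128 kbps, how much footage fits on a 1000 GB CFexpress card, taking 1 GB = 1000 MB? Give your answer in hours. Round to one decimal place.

Audio total: 240 + 128 = 368 kbps = 0.368 Mbps.
Total bitrate: 218 + 0.368 = 218.368 Mbps.
Capacity: 1000 GB = 8,000,000 Mb.
Recording time: 8,000,000 / 218.368 = 36,635 s ≈ 10.2 hours.

10.2 hours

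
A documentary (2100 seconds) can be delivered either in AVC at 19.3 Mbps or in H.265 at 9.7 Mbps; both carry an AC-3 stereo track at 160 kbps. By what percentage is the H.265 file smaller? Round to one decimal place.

49.3%

Audio: 160 kbps = 0.160 Mbps.
AVC: 19.460 Mbps × 2100 s = 40866.0 Mb = 5.108 GB.
H.265: 9.860 Mbps × 2100 s = 20706.0 Mb = 2.588 GB.
Reduction: (1 − 2.588/5.108) × 100 = 49.33%.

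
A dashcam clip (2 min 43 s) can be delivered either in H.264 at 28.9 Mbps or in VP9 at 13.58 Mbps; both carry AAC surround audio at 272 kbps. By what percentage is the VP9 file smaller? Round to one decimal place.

52.5%

2 min 43 s = 163 s
Audio: 272 kbps = 0.272 Mbps.
H.264: 29.172 Mbps × 163 s = 4755.0 Mb = 0.594 GB.
VP9: 13.852 Mbps × 163 s = 2257.9 Mb = 0.282 GB.
Reduction: (1 − 0.282/0.594) × 100 = 52.52%.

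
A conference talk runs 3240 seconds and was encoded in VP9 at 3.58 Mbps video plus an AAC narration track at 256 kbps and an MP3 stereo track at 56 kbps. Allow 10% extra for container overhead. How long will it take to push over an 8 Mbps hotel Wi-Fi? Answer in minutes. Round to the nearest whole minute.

Audio total: 256 + 56 = 312 kbps = 0.312 Mbps.
Total bitrate: 3.892 Mbps.
File: 3.892 Mbps × 3240 s = 12610.1 Mb.
With 10% container overhead: ×1.10. → 13871.1 Mb.
At 8 Mbps: 13871.1 / 8 = 1733.9 s ≈ 28.9 minutes.

29 minutes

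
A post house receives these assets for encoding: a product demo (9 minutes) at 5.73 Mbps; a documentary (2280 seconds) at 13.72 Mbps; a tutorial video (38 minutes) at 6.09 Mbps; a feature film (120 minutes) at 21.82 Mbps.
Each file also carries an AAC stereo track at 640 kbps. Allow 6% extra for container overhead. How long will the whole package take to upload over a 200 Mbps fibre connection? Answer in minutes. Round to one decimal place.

Audio: 640 kbps = 0.640 Mbps.
product demo: 6.370 Mbps × 540 s × 1.06 = 3646.2 Mb
documentary: 14.360 Mbps × 2280 s × 1.06 = 34705.2 Mb
tutorial video: 6.730 Mbps × 2280 s × 1.06 = 16265.1 Mb
feature film: 22.460 Mbps × 7200 s × 1.06 = 171414.7 Mb
Total: 226031.2 Mb = 28253.9 MB.
At 200 Mbps: 226031.2 / 200 = 1130 s ≈ 18.8 minutes.

18.8 minutes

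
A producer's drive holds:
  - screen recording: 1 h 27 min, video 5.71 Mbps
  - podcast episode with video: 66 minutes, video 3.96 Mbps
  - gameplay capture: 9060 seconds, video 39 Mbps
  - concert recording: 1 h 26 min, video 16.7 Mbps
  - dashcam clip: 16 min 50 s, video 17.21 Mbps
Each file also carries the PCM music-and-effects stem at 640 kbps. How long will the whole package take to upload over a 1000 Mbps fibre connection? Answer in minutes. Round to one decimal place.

Audio: 640 kbps = 0.640 Mbps.
screen recording: 6.350 Mbps × 5220 s = 33147.0 Mb
podcast episode with video: 4.600 Mbps × 3960 s = 18216.0 Mb
gameplay capture: 39.640 Mbps × 9060 s = 359138.4 Mb
concert recording: 17.340 Mbps × 5160 s = 89474.4 Mb
dashcam clip: 17.850 Mbps × 1010 s = 18028.5 Mb
Total: 518004.3 Mb = 64750.5 MB.
At 1000 Mbps: 518004.3 / 1000 = 518 s ≈ 8.63 minutes.

8.6 minutes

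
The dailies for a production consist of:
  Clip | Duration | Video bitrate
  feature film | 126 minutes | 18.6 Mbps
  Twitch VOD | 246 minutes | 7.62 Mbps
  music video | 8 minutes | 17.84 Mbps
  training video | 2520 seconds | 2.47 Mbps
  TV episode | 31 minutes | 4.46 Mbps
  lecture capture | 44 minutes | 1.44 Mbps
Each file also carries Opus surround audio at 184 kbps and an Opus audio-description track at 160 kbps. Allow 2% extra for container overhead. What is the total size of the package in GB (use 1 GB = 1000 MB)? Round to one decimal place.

37.0 GB

Audio total: 184 + 160 = 344 kbps = 0.344 Mbps.
feature film: 18.944 Mbps × 7560 s × 1.02 = 146081.0 Mb
Twitch VOD: 7.964 Mbps × 14760 s × 1.02 = 119899.6 Mb
music video: 18.184 Mbps × 480 s × 1.02 = 8902.9 Mb
training video: 2.814 Mbps × 2520 s × 1.02 = 7233.1 Mb
TV episode: 4.804 Mbps × 1860 s × 1.02 = 9114.1 Mb
lecture capture: 1.784 Mbps × 2640 s × 1.02 = 4804.0 Mb
Total: 296034.7 Mb = 37004.3 MB.
= 37.00 GB.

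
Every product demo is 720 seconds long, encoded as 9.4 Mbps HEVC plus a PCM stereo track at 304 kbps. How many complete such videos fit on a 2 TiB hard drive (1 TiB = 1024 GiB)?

2517

Audio: 304 kbps = 0.304 Mbps.
Total bitrate: 9.704 Mbps.
Per item: 9.704 Mbps × 720 s = 6,987 Mb = 873.4 MB.
Capacity: 2 TiB = 17,592,186 Mb; 2517.89 items → 2517 complete.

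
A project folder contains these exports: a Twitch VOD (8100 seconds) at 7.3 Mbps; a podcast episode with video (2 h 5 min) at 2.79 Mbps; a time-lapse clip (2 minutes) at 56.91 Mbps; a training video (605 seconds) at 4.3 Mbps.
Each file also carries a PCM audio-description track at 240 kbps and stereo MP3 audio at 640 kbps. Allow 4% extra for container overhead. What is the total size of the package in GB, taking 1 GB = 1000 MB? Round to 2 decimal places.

13.50 GB

Audio total: 240 + 640 = 880 kbps = 0.880 Mbps.
Twitch VOD: 8.180 Mbps × 8100 s × 1.04 = 68908.3 Mb
podcast episode with video: 3.670 Mbps × 7500 s × 1.04 = 28626.0 Mb
time-lapse clip: 57.790 Mbps × 120 s × 1.04 = 7212.2 Mb
training video: 5.180 Mbps × 605 s × 1.04 = 3259.3 Mb
Total: 108005.8 Mb = 13500.7 MB.
= 13.50 GB.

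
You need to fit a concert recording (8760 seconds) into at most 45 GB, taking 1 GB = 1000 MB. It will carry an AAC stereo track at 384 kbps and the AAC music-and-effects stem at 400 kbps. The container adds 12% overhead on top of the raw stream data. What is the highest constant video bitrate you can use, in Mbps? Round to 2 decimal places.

35.91 Mbps

Budget: 45 GB = 360000.0 Mb.
Stream payload after overhead: 360000.0 / 1.12 = 321428.6 Mb.
Total bitrate budget: 321428.6 Mb / 8760 s = 36.693 Mbps.
Audio total: 384 + 400 = 784 kbps = 0.784 Mbps.
Video: 36.693 − 0.784 = 35.909 Mbps.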